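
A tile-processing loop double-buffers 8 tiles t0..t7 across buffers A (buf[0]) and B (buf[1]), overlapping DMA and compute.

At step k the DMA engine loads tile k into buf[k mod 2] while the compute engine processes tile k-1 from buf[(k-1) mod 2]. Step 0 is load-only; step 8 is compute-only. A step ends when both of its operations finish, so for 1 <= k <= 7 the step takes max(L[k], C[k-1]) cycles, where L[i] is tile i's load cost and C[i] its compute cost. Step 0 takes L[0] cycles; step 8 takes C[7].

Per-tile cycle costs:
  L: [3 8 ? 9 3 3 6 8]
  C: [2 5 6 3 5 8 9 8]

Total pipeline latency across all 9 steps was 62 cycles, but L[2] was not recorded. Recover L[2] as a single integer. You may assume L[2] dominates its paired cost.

step 0: dur = L[0]=3 = 3
step 1: dur = max(L[1]=8, C[0]=2) = 8
step 2: dur = max(L[2]=?, C[1]=5) = L[2]  (unknown; binding)
step 3: dur = max(L[3]=9, C[2]=6) = 9
step 4: dur = max(L[4]=3, C[3]=3) = 3
step 5: dur = max(L[5]=3, C[4]=5) = 5
step 6: dur = max(L[6]=6, C[5]=8) = 8
step 7: dur = max(L[7]=8, C[6]=9) = 9
step 8: dur = C[7]=8 = 8
sum of known step durations = 53
dur[2] = total - known = 62 - 53 = 9
L[2] is the binding max in step 2, so L[2] = dur[2] = 9

L[2] = 9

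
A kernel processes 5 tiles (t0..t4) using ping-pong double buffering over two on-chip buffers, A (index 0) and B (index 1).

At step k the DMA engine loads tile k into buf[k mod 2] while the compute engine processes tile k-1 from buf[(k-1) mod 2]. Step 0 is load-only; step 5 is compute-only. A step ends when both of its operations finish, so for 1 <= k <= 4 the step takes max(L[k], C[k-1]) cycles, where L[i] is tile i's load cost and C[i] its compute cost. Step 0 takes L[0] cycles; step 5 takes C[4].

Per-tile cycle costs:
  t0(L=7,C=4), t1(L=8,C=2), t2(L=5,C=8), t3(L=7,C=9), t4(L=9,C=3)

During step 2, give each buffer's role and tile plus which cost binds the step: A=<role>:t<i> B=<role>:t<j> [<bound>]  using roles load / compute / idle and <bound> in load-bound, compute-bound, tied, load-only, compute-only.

k=0 load=t0/7c comp=- wait=7 total=7
k=1 load=t1/8c comp=t0/4c wait=8 total=15
k=2 load=t2/5c comp=t1/2c wait=5 total=20
k=3 load=t3/7c comp=t2/8c wait=8 total=28
k=4 load=t4/9c comp=t3/9c wait=9 total=37
k=5 load=- comp=t4/3c wait=3 total=40

step 2: A=load:t2 B=compute:t1 [load-bound]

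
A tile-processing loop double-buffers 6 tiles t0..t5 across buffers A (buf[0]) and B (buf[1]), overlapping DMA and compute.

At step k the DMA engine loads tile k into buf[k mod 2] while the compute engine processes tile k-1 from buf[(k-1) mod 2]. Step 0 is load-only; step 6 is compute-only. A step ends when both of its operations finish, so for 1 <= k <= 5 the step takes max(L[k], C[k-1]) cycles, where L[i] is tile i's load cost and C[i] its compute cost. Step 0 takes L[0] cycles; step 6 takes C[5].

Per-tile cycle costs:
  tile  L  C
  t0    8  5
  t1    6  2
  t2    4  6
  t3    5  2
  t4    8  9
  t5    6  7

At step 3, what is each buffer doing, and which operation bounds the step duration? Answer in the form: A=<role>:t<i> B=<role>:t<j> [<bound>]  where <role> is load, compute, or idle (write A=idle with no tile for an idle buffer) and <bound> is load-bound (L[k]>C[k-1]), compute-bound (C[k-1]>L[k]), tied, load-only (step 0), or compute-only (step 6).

step 3: A=compute:t2 B=load:t3 [compute-bound]

k=0 load=t0/8c comp=- wait=8 total=8
k=1 load=t1/6c comp=t0/5c wait=6 total=14
k=2 load=t2/4c comp=t1/2c wait=4 total=18
k=3 load=t3/5c comp=t2/6c wait=6 total=24
k=4 load=t4/8c comp=t3/2c wait=8 total=32
k=5 load=t5/6c comp=t4/9c wait=9 total=41
k=6 load=- comp=t5/7c wait=7 total=48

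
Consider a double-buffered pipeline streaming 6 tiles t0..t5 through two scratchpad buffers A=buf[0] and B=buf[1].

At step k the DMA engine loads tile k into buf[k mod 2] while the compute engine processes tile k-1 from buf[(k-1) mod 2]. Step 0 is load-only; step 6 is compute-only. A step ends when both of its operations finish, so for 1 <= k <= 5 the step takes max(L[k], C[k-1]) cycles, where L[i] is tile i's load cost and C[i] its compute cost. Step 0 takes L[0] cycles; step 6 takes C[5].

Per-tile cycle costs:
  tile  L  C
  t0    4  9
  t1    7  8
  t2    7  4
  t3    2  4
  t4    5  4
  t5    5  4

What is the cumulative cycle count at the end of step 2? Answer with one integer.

end_cycle[2] = 21

k=0 load=t0/4c comp=- wait=4 total=4
k=1 load=t1/7c comp=t0/9c wait=9 total=13
k=2 load=t2/7c comp=t1/8c wait=8 total=21
k=3 load=t3/2c comp=t2/4c wait=4 total=25
k=4 load=t4/5c comp=t3/4c wait=5 total=30
k=5 load=t5/5c comp=t4/4c wait=5 total=35
k=6 load=- comp=t5/4c wait=4 total=39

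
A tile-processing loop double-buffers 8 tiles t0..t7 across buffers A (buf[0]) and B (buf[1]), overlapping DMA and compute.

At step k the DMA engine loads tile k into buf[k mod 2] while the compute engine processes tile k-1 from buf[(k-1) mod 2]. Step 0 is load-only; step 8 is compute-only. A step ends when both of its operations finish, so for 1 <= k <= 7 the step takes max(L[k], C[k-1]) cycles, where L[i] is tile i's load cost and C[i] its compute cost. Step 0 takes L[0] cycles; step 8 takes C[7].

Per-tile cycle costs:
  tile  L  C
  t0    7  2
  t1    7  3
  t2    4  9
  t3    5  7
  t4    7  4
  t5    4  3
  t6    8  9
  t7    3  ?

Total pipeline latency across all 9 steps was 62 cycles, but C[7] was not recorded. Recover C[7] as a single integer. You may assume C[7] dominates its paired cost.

step 0 → dur = L[0]=7 = 7
step 1 → dur = max(L[1]=7, C[0]=2) = 7
step 2 → dur = max(L[2]=4, C[1]=3) = 4
step 3 → dur = max(L[3]=5, C[2]=9) = 9
step 4 → dur = max(L[4]=7, C[3]=7) = 7
step 5 → dur = max(L[5]=4, C[4]=4) = 4
step 6 → dur = max(L[6]=8, C[5]=3) = 8
step 7 → dur = max(L[7]=3, C[6]=9) = 9
step 8 → dur = C[7]=? = C[7]  (unknown; binding)
sum of known step durations = 55
dur[8] = total - known = 62 - 55 = 7
C[7] is the binding max in step 8, so C[7] = dur[8] = 7

C[7] = 7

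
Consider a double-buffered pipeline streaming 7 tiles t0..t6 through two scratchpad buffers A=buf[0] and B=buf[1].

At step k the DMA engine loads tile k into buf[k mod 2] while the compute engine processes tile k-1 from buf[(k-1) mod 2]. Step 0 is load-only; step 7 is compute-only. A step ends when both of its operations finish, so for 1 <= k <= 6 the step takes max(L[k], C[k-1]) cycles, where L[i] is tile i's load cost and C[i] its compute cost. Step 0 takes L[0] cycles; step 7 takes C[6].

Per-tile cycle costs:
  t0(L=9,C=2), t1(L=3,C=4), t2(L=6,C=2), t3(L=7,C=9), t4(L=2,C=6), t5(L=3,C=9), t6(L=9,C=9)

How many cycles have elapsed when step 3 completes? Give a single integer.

end_cycle[3] = 25

[0] DMA t0→A (9c) ∥ CU idle ⇒ 9c, clock 9
[1] DMA t1→B (3c) ∥ CU A:t0 (2c) ⇒ 3c, clock 12
[2] DMA t2→A (6c) ∥ CU B:t1 (4c) ⇒ 6c, clock 18
[3] DMA t3→B (7c) ∥ CU A:t2 (2c) ⇒ 7c, clock 25
[4] DMA t4→A (2c) ∥ CU B:t3 (9c) ⇒ 9c, clock 34
[5] DMA t5→B (3c) ∥ CU A:t4 (6c) ⇒ 6c, clock 40
[6] DMA t6→A (9c) ∥ CU B:t5 (9c) ⇒ 9c, clock 49
[7] DMA idle ∥ CU A:t6 (9c) ⇒ 9c, clock 58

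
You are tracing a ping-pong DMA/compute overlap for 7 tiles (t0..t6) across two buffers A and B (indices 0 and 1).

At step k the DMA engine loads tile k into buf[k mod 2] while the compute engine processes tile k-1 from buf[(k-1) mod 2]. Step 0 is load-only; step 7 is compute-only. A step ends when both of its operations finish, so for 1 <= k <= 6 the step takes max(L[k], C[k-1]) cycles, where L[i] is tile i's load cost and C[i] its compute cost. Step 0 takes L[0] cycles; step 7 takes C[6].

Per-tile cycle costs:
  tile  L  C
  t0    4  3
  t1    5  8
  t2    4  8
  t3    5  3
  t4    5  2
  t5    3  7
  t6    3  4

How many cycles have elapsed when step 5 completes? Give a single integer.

end_cycle[5] = 33

step 0: L[0]=4 → dur=4, Σ=4 | A=load:t0 B=idle [load-only]
step 1: L[1]=5 C[0]=3 → dur=5, Σ=9 | A=compute:t0 B=load:t1 [load-bound]
step 2: L[2]=4 C[1]=8 → dur=8, Σ=17 | A=load:t2 B=compute:t1 [compute-bound]
step 3: L[3]=5 C[2]=8 → dur=8, Σ=25 | A=compute:t2 B=load:t3 [compute-bound]
step 4: L[4]=5 C[3]=3 → dur=5, Σ=30 | A=load:t4 B=compute:t3 [load-bound]
step 5: L[5]=3 C[4]=2 → dur=3, Σ=33 | A=compute:t4 B=load:t5 [load-bound]
step 6: L[6]=3 C[5]=7 → dur=7, Σ=40 | A=load:t6 B=compute:t5 [compute-bound]
step 7: C[6]=4 → dur=4, Σ=44 | A=compute:t6 B=idle [compute-only]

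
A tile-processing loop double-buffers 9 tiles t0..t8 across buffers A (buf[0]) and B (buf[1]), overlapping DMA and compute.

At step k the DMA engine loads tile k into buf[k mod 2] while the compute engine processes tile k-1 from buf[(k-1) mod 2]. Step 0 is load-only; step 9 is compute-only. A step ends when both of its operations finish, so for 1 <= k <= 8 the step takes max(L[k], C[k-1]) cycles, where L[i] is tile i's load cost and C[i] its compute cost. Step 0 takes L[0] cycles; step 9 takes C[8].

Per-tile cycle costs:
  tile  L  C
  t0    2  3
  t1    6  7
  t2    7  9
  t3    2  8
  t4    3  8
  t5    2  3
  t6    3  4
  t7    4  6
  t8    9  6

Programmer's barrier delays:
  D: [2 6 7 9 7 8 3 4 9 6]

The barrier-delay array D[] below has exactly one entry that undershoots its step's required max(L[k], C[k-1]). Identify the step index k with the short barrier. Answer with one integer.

[0] required=L[0]=2=2 vs D=2 ok
[1] required=max(L[1]=6,C[0]=3)=6 vs D=6 ok
[2] required=max(L[2]=7,C[1]=7)=7 vs D=7 ok
[3] required=max(L[3]=2,C[2]=9)=9 vs D=9 ok
[4] required=max(L[4]=3,C[3]=8)=8 vs D=7 SHORT
[5] required=max(L[5]=2,C[4]=8)=8 vs D=8 ok
[6] required=max(L[6]=3,C[5]=3)=3 vs D=3 ok
[7] required=max(L[7]=4,C[6]=4)=4 vs D=4 ok
[8] required=max(L[8]=9,C[7]=6)=9 vs D=9 ok
[9] required=C[8]=6=6 vs D=6 ok

hazard at step 4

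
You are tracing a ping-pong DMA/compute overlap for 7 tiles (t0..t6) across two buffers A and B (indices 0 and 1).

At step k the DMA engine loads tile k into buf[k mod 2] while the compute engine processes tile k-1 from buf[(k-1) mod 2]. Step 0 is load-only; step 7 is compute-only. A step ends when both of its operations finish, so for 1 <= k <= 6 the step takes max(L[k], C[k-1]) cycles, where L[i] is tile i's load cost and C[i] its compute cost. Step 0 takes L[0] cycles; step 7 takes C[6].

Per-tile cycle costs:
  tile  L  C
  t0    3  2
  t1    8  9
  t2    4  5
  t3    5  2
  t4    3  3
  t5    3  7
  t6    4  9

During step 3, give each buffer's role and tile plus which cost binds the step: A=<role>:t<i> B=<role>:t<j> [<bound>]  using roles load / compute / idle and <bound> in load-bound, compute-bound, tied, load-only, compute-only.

step 3: A=compute:t2 B=load:t3 [tied]

step 0: L[0]=3 → dur=3, Σ=3 | A=load:t0 B=idle [load-only]
step 1: L[1]=8 C[0]=2 → dur=8, Σ=11 | A=compute:t0 B=load:t1 [load-bound]
step 2: L[2]=4 C[1]=9 → dur=9, Σ=20 | A=load:t2 B=compute:t1 [compute-bound]
step 3: L[3]=5 C[2]=5 → dur=5, Σ=25 | A=compute:t2 B=load:t3 [tied]
step 4: L[4]=3 C[3]=2 → dur=3, Σ=28 | A=load:t4 B=compute:t3 [load-bound]
step 5: L[5]=3 C[4]=3 → dur=3, Σ=31 | A=compute:t4 B=load:t5 [tied]
step 6: L[6]=4 C[5]=7 → dur=7, Σ=38 | A=load:t6 B=compute:t5 [compute-bound]
step 7: C[6]=9 → dur=9, Σ=47 | A=compute:t6 B=idle [compute-only]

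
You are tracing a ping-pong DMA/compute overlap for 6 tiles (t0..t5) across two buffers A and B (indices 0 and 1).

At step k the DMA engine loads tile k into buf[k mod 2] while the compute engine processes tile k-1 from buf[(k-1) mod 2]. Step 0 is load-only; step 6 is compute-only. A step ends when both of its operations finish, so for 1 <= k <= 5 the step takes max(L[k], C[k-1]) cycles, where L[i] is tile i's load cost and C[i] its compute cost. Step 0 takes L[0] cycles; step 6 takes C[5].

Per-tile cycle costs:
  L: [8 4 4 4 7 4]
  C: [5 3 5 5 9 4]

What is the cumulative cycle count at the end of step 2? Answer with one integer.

end_cycle[2] = 17

step 0: L[0]=8 → dur=8, Σ=8 | A=load:t0 B=idle [load-only]
step 1: L[1]=4 C[0]=5 → dur=5, Σ=13 | A=compute:t0 B=load:t1 [compute-bound]
step 2: L[2]=4 C[1]=3 → dur=4, Σ=17 | A=load:t2 B=compute:t1 [load-bound]
step 3: L[3]=4 C[2]=5 → dur=5, Σ=22 | A=compute:t2 B=load:t3 [compute-bound]
step 4: L[4]=7 C[3]=5 → dur=7, Σ=29 | A=load:t4 B=compute:t3 [load-bound]
step 5: L[5]=4 C[4]=9 → dur=9, Σ=38 | A=compute:t4 B=load:t5 [compute-bound]
step 6: C[5]=4 → dur=4, Σ=42 | A=idle B=compute:t5 [compute-only]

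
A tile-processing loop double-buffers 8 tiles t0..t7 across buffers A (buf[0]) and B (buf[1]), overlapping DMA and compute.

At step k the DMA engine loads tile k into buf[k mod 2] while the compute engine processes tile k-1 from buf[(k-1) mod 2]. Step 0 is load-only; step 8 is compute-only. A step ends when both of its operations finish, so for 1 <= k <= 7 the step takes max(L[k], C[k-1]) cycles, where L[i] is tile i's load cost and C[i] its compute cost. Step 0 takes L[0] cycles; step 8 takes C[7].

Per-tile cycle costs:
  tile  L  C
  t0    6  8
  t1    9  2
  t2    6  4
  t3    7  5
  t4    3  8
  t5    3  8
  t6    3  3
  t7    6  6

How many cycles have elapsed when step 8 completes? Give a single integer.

end_cycle[8] = 61

[0] DMA t0→A (6c) ∥ CU idle ⇒ 6c, clock 6
[1] DMA t1→B (9c) ∥ CU A:t0 (8c) ⇒ 9c, clock 15
[2] DMA t2→A (6c) ∥ CU B:t1 (2c) ⇒ 6c, clock 21
[3] DMA t3→B (7c) ∥ CU A:t2 (4c) ⇒ 7c, clock 28
[4] DMA t4→A (3c) ∥ CU B:t3 (5c) ⇒ 5c, clock 33
[5] DMA t5→B (3c) ∥ CU A:t4 (8c) ⇒ 8c, clock 41
[6] DMA t6→A (3c) ∥ CU B:t5 (8c) ⇒ 8c, clock 49
[7] DMA t7→B (6c) ∥ CU A:t6 (3c) ⇒ 6c, clock 55
[8] DMA idle ∥ CU B:t7 (6c) ⇒ 6c, clock 61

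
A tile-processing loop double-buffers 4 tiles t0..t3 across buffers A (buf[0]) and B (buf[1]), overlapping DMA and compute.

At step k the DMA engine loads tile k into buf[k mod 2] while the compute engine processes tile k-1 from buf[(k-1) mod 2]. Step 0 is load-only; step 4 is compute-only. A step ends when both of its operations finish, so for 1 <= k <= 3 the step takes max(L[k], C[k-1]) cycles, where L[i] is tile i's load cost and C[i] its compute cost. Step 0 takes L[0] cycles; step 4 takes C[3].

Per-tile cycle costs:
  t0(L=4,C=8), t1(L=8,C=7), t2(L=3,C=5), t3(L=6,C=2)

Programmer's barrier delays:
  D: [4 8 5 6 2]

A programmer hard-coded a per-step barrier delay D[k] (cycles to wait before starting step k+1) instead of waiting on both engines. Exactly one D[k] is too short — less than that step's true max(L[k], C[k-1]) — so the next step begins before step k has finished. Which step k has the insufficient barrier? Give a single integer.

hazard at step 2

k=0 barrier L[0]=4→4c, D[0]=4 ok
k=1 barrier max(L[1]=8,C[0]=8)→8c, D[1]=8 ok
k=2 barrier max(L[2]=3,C[1]=7)→7c, D[2]=5 SHORT
k=3 barrier max(L[3]=6,C[2]=5)→6c, D[3]=6 ok
k=4 barrier C[3]=2→2c, D[4]=2 ok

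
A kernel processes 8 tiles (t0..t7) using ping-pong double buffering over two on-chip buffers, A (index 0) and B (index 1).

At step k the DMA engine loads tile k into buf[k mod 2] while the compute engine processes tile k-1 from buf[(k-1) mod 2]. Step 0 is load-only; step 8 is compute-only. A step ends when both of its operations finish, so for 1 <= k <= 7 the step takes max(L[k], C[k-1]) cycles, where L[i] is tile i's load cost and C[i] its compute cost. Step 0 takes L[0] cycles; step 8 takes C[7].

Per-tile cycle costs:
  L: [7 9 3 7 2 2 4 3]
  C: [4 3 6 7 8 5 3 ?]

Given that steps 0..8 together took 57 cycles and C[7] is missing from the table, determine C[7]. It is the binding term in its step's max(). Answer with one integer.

C[7] = 8

step 0 | dur = L[0]=7 = 7
step 1 | dur = max(L[1]=9, C[0]=4) = 9
step 2 | dur = max(L[2]=3, C[1]=3) = 3
step 3 | dur = max(L[3]=7, C[2]=6) = 7
step 4 | dur = max(L[4]=2, C[3]=7) = 7
step 5 | dur = max(L[5]=2, C[4]=8) = 8
step 6 | dur = max(L[6]=4, C[5]=5) = 5
step 7 | dur = max(L[7]=3, C[6]=3) = 3
step 8 | dur = C[7]=? = C[7]  (unknown; binding)
sum of known step durations = 49
dur[8] = total - known = 57 - 49 = 8
C[7] is the binding max in step 8, so C[7] = dur[8] = 8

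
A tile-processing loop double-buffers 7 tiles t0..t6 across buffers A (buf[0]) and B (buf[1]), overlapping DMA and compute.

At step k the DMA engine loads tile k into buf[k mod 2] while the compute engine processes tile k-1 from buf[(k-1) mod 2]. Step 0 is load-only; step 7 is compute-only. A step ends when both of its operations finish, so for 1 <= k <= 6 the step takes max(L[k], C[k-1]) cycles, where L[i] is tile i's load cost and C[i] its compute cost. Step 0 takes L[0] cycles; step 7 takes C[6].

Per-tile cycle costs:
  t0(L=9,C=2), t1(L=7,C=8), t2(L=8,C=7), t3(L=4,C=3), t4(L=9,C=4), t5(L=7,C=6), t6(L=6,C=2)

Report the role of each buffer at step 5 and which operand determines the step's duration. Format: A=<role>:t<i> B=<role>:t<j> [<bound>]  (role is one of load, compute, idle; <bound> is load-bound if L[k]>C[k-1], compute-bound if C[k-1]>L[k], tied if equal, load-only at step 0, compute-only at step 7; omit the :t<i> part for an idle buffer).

k=0 load=t0/9c comp=- wait=9 total=9
k=1 load=t1/7c comp=t0/2c wait=7 total=16
k=2 load=t2/8c comp=t1/8c wait=8 total=24
k=3 load=t3/4c comp=t2/7c wait=7 total=31
k=4 load=t4/9c comp=t3/3c wait=9 total=40
k=5 load=t5/7c comp=t4/4c wait=7 total=47
k=6 load=t6/6c comp=t5/6c wait=6 total=53
k=7 load=- comp=t6/2c wait=2 total=55

step 5: A=compute:t4 B=load:t5 [load-bound]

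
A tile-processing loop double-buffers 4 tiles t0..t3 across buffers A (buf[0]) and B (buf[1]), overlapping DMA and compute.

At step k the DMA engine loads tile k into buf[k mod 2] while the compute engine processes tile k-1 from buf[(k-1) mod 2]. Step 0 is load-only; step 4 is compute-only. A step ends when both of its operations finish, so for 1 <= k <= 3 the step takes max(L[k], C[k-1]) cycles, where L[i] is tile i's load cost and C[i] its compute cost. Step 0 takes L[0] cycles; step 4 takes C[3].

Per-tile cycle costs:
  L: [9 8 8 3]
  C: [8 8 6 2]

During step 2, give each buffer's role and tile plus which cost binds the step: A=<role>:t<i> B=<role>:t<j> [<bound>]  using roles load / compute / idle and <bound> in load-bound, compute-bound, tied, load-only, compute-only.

step 2: A=load:t2 B=compute:t1 [tied]

k=0 load=t0/9c comp=- wait=9 total=9
k=1 load=t1/8c comp=t0/8c wait=8 total=17
k=2 load=t2/8c comp=t1/8c wait=8 total=25
k=3 load=t3/3c comp=t2/6c wait=6 total=31
k=4 load=- comp=t3/2c wait=2 total=33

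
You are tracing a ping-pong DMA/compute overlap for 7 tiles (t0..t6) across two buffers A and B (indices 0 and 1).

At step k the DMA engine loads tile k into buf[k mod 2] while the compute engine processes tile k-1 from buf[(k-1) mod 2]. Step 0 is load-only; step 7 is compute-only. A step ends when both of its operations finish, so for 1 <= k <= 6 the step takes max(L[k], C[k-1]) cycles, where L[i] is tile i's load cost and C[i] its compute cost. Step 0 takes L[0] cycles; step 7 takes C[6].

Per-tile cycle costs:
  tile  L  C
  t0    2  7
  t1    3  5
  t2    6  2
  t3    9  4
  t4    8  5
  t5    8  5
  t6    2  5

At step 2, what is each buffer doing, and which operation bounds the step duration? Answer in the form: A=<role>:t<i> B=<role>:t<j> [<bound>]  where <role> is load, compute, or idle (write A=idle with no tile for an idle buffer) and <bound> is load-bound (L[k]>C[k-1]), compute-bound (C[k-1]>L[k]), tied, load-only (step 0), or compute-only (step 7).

[0] DMA t0→A (2c) ∥ CU idle ⇒ 2c, clock 2
[1] DMA t1→B (3c) ∥ CU A:t0 (7c) ⇒ 7c, clock 9
[2] DMA t2→A (6c) ∥ CU B:t1 (5c) ⇒ 6c, clock 15
[3] DMA t3→B (9c) ∥ CU A:t2 (2c) ⇒ 9c, clock 24
[4] DMA t4→A (8c) ∥ CU B:t3 (4c) ⇒ 8c, clock 32
[5] DMA t5→B (8c) ∥ CU A:t4 (5c) ⇒ 8c, clock 40
[6] DMA t6→A (2c) ∥ CU B:t5 (5c) ⇒ 5c, clock 45
[7] DMA idle ∥ CU A:t6 (5c) ⇒ 5c, clock 50

step 2: A=load:t2 B=compute:t1 [load-bound]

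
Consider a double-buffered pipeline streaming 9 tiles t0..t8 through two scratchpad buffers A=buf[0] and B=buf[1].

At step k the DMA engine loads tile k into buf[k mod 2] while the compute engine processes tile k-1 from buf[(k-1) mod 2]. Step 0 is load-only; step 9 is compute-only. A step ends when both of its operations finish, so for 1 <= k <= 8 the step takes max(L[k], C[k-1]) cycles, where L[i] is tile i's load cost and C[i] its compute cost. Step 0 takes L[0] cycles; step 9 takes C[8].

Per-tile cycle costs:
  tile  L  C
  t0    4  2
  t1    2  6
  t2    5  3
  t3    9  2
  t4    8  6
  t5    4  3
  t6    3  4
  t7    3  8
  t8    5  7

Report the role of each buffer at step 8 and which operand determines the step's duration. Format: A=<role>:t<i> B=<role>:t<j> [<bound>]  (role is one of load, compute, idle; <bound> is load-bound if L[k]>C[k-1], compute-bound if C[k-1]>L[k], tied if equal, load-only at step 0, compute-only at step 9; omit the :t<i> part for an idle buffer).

step 8: A=load:t8 B=compute:t7 [compute-bound]

step 0: L[0]=4 → dur=4, Σ=4 | A=load:t0 B=idle [load-only]
step 1: L[1]=2 C[0]=2 → dur=2, Σ=6 | A=compute:t0 B=load:t1 [tied]
step 2: L[2]=5 C[1]=6 → dur=6, Σ=12 | A=load:t2 B=compute:t1 [compute-bound]
step 3: L[3]=9 C[2]=3 → dur=9, Σ=21 | A=compute:t2 B=load:t3 [load-bound]
step 4: L[4]=8 C[3]=2 → dur=8, Σ=29 | A=load:t4 B=compute:t3 [load-bound]
step 5: L[5]=4 C[4]=6 → dur=6, Σ=35 | A=compute:t4 B=load:t5 [compute-bound]
step 6: L[6]=3 C[5]=3 → dur=3, Σ=38 | A=load:t6 B=compute:t5 [tied]
step 7: L[7]=3 C[6]=4 → dur=4, Σ=42 | A=compute:t6 B=load:t7 [compute-bound]
step 8: L[8]=5 C[7]=8 → dur=8, Σ=50 | A=load:t8 B=compute:t7 [compute-bound]
step 9: C[8]=7 → dur=7, Σ=57 | A=compute:t8 B=idle [compute-only]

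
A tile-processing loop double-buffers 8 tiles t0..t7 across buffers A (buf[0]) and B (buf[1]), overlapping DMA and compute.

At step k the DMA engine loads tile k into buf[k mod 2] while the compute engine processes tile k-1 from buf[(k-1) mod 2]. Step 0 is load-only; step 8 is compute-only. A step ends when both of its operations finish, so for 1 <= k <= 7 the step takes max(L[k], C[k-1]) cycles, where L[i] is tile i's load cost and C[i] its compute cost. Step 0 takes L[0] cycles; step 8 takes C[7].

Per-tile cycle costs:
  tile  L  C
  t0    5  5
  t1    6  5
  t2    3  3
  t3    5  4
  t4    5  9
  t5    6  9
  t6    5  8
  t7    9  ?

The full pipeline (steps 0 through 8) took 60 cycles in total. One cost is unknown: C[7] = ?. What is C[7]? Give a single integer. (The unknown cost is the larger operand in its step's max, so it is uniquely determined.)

step 0: dur = L[0]=5 = 5
step 1: dur = max(L[1]=6, C[0]=5) = 6
step 2: dur = max(L[2]=3, C[1]=5) = 5
step 3: dur = max(L[3]=5, C[2]=3) = 5
step 4: dur = max(L[4]=5, C[3]=4) = 5
step 5: dur = max(L[5]=6, C[4]=9) = 9
step 6: dur = max(L[6]=5, C[5]=9) = 9
step 7: dur = max(L[7]=9, C[6]=8) = 9
step 8: dur = C[7]=? = C[7]  (unknown; binding)
sum of known step durations = 53
dur[8] = total - known = 60 - 53 = 7
C[7] is the binding max in step 8, so C[7] = dur[8] = 7

C[7] = 7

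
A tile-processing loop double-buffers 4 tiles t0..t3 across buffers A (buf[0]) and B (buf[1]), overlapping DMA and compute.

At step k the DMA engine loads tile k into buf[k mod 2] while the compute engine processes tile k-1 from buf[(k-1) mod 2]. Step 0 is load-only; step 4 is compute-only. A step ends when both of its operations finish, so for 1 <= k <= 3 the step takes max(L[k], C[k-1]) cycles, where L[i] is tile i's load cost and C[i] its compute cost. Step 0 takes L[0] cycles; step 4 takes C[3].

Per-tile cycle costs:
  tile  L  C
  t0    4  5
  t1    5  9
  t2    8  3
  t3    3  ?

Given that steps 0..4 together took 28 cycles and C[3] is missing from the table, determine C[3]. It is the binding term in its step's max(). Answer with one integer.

C[3] = 7

step 0 | dur = L[0]=4 = 4
step 1 | dur = max(L[1]=5, C[0]=5) = 5
step 2 | dur = max(L[2]=8, C[1]=9) = 9
step 3 | dur = max(L[3]=3, C[2]=3) = 3
step 4 | dur = C[3]=? = C[3]  (unknown; binding)
sum of known step durations = 21
dur[4] = total - known = 28 - 21 = 7
C[3] is the binding max in step 4, so C[3] = dur[4] = 7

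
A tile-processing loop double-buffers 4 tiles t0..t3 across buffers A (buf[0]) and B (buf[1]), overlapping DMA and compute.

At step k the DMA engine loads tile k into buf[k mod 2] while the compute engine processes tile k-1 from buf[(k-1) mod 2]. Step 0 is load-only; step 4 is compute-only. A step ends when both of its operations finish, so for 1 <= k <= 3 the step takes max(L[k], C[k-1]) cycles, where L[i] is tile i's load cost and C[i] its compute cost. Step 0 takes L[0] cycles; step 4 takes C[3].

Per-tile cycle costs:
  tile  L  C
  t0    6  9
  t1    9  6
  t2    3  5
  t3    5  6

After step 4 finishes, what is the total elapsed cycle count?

step 0: L[0]=6 → dur=6, Σ=6 | A=load:t0 B=idle [load-only]
step 1: L[1]=9 C[0]=9 → dur=9, Σ=15 | A=compute:t0 B=load:t1 [tied]
step 2: L[2]=3 C[1]=6 → dur=6, Σ=21 | A=load:t2 B=compute:t1 [compute-bound]
step 3: L[3]=5 C[2]=5 → dur=5, Σ=26 | A=compute:t2 B=load:t3 [tied]
step 4: C[3]=6 → dur=6, Σ=32 | A=idle B=compute:t3 [compute-only]

end_cycle[4] = 32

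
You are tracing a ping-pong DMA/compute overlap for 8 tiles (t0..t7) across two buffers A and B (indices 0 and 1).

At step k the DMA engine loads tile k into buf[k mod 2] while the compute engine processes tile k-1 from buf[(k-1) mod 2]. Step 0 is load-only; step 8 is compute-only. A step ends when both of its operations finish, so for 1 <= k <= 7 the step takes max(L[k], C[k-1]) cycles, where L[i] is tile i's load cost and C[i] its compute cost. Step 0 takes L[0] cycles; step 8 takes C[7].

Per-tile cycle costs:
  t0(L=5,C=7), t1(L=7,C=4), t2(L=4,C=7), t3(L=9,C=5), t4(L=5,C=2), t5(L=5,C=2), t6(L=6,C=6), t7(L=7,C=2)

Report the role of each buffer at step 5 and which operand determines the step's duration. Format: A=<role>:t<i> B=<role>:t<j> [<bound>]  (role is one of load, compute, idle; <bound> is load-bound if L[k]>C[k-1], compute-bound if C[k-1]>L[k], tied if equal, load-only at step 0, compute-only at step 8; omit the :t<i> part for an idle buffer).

[0] DMA t0→A (5c) ∥ CU idle ⇒ 5c, clock 5
[1] DMA t1→B (7c) ∥ CU A:t0 (7c) ⇒ 7c, clock 12
[2] DMA t2→A (4c) ∥ CU B:t1 (4c) ⇒ 4c, clock 16
[3] DMA t3→B (9c) ∥ CU A:t2 (7c) ⇒ 9c, clock 25
[4] DMA t4→A (5c) ∥ CU B:t3 (5c) ⇒ 5c, clock 30
[5] DMA t5→B (5c) ∥ CU A:t4 (2c) ⇒ 5c, clock 35
[6] DMA t6→A (6c) ∥ CU B:t5 (2c) ⇒ 6c, clock 41
[7] DMA t7→B (7c) ∥ CU A:t6 (6c) ⇒ 7c, clock 48
[8] DMA idle ∥ CU B:t7 (2c) ⇒ 2c, clock 50

step 5: A=compute:t4 B=load:t5 [load-bound]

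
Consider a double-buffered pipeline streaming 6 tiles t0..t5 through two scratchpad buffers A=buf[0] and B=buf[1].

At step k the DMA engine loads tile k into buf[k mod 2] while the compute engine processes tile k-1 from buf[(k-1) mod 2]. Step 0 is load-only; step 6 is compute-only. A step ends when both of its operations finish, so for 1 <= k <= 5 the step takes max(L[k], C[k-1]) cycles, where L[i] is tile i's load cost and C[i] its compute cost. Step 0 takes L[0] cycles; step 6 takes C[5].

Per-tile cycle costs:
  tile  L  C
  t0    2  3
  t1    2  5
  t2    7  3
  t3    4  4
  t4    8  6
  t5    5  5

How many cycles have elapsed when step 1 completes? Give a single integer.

end_cycle[1] = 5

[0] DMA t0→A (2c) ∥ CU idle ⇒ 2c, clock 2
[1] DMA t1→B (2c) ∥ CU A:t0 (3c) ⇒ 3c, clock 5
[2] DMA t2→A (7c) ∥ CU B:t1 (5c) ⇒ 7c, clock 12
[3] DMA t3→B (4c) ∥ CU A:t2 (3c) ⇒ 4c, clock 16
[4] DMA t4→A (8c) ∥ CU B:t3 (4c) ⇒ 8c, clock 24
[5] DMA t5→B (5c) ∥ CU A:t4 (6c) ⇒ 6c, clock 30
[6] DMA idle ∥ CU B:t5 (5c) ⇒ 5c, clock 35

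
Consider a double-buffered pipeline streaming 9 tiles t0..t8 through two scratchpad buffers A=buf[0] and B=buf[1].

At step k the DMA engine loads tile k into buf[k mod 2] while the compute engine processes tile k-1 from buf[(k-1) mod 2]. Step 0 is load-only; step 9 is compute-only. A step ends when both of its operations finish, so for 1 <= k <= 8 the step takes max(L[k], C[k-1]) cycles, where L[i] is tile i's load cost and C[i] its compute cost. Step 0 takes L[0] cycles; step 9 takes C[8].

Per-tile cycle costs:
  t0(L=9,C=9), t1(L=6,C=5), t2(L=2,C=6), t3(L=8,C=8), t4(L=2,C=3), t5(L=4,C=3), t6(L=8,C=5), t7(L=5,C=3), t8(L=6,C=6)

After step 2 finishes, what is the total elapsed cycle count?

end_cycle[2] = 23

  0. 9=9c; end=9; A:t0 B:-
  1. max(6,9)=9c; end=18; A:t0 B:t1
  2. max(2,5)=5c; end=23; A:t2 B:t1
  3. max(8,6)=8c; end=31; A:t2 B:t3
  4. max(2,8)=8c; end=39; A:t4 B:t3
  5. max(4,3)=4c; end=43; A:t4 B:t5
  6. max(8,3)=8c; end=51; A:t6 B:t5
  7. max(5,5)=5c; end=56; A:t6 B:t7
  8. max(6,3)=6c; end=62; A:t8 B:t7
  9. 6=6c; end=68; A:t8 B:t7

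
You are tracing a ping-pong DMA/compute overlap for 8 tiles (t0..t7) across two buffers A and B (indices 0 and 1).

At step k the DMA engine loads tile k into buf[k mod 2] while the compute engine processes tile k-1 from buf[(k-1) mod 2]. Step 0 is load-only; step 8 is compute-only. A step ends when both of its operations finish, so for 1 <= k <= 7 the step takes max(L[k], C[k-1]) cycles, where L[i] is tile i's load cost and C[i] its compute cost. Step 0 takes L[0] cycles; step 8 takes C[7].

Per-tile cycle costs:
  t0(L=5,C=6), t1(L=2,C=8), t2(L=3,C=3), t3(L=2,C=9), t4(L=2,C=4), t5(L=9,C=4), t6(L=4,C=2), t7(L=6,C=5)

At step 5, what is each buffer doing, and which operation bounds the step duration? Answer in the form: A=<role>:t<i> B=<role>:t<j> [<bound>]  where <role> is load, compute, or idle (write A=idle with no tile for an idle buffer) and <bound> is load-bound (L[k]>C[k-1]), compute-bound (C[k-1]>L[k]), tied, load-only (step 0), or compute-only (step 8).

step 5: A=compute:t4 B=load:t5 [load-bound]

  0. 5=5c; end=5; A:t0 B:-
  1. max(2,6)=6c; end=11; A:t0 B:t1
  2. max(3,8)=8c; end=19; A:t2 B:t1
  3. max(2,3)=3c; end=22; A:t2 B:t3
  4. max(2,9)=9c; end=31; A:t4 B:t3
  5. max(9,4)=9c; end=40; A:t4 B:t5
  6. max(4,4)=4c; end=44; A:t6 B:t5
  7. max(6,2)=6c; end=50; A:t6 B:t7
  8. 5=5c; end=55; A:t6 B:t7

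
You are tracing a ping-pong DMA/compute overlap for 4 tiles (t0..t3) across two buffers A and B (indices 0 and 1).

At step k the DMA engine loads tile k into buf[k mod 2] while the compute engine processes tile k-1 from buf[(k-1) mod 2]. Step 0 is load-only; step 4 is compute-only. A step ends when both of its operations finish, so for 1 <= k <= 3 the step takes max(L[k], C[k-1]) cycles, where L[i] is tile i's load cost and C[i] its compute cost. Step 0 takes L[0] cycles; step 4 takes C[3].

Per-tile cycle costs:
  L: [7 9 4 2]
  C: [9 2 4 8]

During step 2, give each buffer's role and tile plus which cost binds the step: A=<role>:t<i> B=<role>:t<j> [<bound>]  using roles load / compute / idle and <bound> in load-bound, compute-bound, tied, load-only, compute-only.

step 2: A=load:t2 B=compute:t1 [load-bound]

[0] DMA t0→A (7c) ∥ CU idle ⇒ 7c, clock 7
[1] DMA t1→B (9c) ∥ CU A:t0 (9c) ⇒ 9c, clock 16
[2] DMA t2→A (4c) ∥ CU B:t1 (2c) ⇒ 4c, clock 20
[3] DMA t3→B (2c) ∥ CU A:t2 (4c) ⇒ 4c, clock 24
[4] DMA idle ∥ CU B:t3 (8c) ⇒ 8c, clock 32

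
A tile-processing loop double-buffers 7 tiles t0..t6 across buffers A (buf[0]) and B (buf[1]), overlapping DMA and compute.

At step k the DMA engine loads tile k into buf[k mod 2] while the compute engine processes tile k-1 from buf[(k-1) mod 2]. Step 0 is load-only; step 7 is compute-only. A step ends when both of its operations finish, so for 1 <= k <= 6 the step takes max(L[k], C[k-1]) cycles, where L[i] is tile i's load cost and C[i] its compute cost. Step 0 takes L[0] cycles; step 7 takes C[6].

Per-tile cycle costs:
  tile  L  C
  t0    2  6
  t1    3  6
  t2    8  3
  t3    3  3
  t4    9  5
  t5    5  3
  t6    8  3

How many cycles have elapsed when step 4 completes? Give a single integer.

end_cycle[4] = 28

k=0 load=t0/2c comp=- wait=2 total=2
k=1 load=t1/3c comp=t0/6c wait=6 total=8
k=2 load=t2/8c comp=t1/6c wait=8 total=16
k=3 load=t3/3c comp=t2/3c wait=3 total=19
k=4 load=t4/9c comp=t3/3c wait=9 total=28
k=5 load=t5/5c comp=t4/5c wait=5 total=33
k=6 load=t6/8c comp=t5/3c wait=8 total=41
k=7 load=- comp=t6/3c wait=3 total=44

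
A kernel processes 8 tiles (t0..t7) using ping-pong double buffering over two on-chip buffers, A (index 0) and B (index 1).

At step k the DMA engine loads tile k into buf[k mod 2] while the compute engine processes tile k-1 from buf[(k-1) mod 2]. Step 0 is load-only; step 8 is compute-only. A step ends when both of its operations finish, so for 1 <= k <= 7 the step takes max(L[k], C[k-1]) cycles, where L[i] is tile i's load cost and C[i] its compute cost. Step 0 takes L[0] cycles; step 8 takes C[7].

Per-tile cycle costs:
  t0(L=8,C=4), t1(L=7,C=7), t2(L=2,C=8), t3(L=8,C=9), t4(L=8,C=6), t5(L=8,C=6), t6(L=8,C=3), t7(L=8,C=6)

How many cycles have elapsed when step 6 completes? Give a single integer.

end_cycle[6] = 55

[0] DMA t0→A (8c) ∥ CU idle ⇒ 8c, clock 8
[1] DMA t1→B (7c) ∥ CU A:t0 (4c) ⇒ 7c, clock 15
[2] DMA t2→A (2c) ∥ CU B:t1 (7c) ⇒ 7c, clock 22
[3] DMA t3→B (8c) ∥ CU A:t2 (8c) ⇒ 8c, clock 30
[4] DMA t4→A (8c) ∥ CU B:t3 (9c) ⇒ 9c, clock 39
[5] DMA t5→B (8c) ∥ CU A:t4 (6c) ⇒ 8c, clock 47
[6] DMA t6→A (8c) ∥ CU B:t5 (6c) ⇒ 8c, clock 55
[7] DMA t7→B (8c) ∥ CU A:t6 (3c) ⇒ 8c, clock 63
[8] DMA idle ∥ CU B:t7 (6c) ⇒ 6c, clock 69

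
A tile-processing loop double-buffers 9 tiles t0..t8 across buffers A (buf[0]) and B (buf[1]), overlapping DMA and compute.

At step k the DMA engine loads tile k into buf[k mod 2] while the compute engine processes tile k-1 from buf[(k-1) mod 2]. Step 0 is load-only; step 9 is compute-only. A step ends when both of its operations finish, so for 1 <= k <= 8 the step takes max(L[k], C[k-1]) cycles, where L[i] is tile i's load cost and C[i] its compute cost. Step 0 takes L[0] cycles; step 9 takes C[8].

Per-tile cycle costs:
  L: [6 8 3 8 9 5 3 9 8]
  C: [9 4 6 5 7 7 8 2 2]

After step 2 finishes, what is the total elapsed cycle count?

k=0 load=t0/6c comp=- wait=6 total=6
k=1 load=t1/8c comp=t0/9c wait=9 total=15
k=2 load=t2/3c comp=t1/4c wait=4 total=19
k=3 load=t3/8c comp=t2/6c wait=8 total=27
k=4 load=t4/9c comp=t3/5c wait=9 total=36
k=5 load=t5/5c comp=t4/7c wait=7 total=43
k=6 load=t6/3c comp=t5/7c wait=7 total=50
k=7 load=t7/9c comp=t6/8c wait=9 total=59
k=8 load=t8/8c comp=t7/2c wait=8 total=67
k=9 load=- comp=t8/2c wait=2 total=69

end_cycle[2] = 19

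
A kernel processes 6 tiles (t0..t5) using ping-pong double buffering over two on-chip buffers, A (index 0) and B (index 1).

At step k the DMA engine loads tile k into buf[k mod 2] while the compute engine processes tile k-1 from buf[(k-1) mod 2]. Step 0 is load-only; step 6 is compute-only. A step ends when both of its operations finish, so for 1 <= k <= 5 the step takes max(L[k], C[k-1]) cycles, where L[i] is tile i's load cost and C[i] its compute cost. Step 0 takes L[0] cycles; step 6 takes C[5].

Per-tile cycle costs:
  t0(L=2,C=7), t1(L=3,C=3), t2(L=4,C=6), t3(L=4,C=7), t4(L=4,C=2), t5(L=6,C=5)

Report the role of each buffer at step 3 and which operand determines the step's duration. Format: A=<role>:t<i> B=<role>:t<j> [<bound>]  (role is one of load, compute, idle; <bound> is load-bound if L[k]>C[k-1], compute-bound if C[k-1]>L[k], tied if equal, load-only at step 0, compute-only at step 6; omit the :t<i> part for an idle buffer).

step 3: A=compute:t2 B=load:t3 [compute-bound]

[0] DMA t0→A (2c) ∥ CU idle ⇒ 2c, clock 2
[1] DMA t1→B (3c) ∥ CU A:t0 (7c) ⇒ 7c, clock 9
[2] DMA t2→A (4c) ∥ CU B:t1 (3c) ⇒ 4c, clock 13
[3] DMA t3→B (4c) ∥ CU A:t2 (6c) ⇒ 6c, clock 19
[4] DMA t4→A (4c) ∥ CU B:t3 (7c) ⇒ 7c, clock 26
[5] DMA t5→B (6c) ∥ CU A:t4 (2c) ⇒ 6c, clock 32
[6] DMA idle ∥ CU B:t5 (5c) ⇒ 5c, clock 37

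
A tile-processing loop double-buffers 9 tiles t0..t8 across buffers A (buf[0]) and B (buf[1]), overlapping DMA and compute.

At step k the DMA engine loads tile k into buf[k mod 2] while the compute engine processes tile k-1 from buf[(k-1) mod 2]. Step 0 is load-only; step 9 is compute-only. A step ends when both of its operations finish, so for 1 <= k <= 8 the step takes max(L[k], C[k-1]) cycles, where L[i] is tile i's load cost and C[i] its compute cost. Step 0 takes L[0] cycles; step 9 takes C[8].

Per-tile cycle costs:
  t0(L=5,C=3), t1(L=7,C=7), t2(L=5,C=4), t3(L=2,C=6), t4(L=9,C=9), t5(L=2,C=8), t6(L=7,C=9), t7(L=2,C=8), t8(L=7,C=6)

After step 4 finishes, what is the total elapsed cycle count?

end_cycle[4] = 32

k=0 load=t0/5c comp=- wait=5 total=5
k=1 load=t1/7c comp=t0/3c wait=7 total=12
k=2 load=t2/5c comp=t1/7c wait=7 total=19
k=3 load=t3/2c comp=t2/4c wait=4 total=23
k=4 load=t4/9c comp=t3/6c wait=9 total=32
k=5 load=t5/2c comp=t4/9c wait=9 total=41
k=6 load=t6/7c comp=t5/8c wait=8 total=49
k=7 load=t7/2c comp=t6/9c wait=9 total=58
k=8 load=t8/7c comp=t7/8c wait=8 total=66
k=9 load=- comp=t8/6c wait=6 total=72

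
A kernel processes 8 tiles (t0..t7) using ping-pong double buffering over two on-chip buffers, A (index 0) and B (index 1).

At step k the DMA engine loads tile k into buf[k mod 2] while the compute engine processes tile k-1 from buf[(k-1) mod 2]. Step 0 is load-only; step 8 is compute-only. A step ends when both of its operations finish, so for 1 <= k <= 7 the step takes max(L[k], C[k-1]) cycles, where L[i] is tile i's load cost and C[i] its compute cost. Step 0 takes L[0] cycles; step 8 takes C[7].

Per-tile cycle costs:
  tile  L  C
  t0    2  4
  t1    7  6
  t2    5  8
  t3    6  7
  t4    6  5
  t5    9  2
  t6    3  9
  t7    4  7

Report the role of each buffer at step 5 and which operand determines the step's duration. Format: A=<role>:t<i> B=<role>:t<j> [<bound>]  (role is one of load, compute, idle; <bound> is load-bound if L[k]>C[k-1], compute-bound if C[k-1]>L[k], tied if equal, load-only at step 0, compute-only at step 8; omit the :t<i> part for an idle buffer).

k=0 load=t0/2c comp=- wait=2 total=2
k=1 load=t1/7c comp=t0/4c wait=7 total=9
k=2 load=t2/5c comp=t1/6c wait=6 total=15
k=3 load=t3/6c comp=t2/8c wait=8 total=23
k=4 load=t4/6c comp=t3/7c wait=7 total=30
k=5 load=t5/9c comp=t4/5c wait=9 total=39
k=6 load=t6/3c comp=t5/2c wait=3 total=42
k=7 load=t7/4c comp=t6/9c wait=9 total=51
k=8 load=- comp=t7/7c wait=7 total=58

step 5: A=compute:t4 B=load:t5 [load-bound]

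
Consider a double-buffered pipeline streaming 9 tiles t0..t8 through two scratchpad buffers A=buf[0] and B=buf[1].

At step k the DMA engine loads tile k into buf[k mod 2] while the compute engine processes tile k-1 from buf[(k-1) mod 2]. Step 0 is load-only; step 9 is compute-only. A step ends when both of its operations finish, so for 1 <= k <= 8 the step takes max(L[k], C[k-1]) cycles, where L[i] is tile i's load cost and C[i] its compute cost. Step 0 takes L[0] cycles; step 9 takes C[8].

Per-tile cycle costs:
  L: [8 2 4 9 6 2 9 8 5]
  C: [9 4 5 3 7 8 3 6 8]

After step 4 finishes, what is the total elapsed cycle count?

end_cycle[4] = 36

step 0: L[0]=8 → dur=8, Σ=8 | A=load:t0 B=idle [load-only]
step 1: L[1]=2 C[0]=9 → dur=9, Σ=17 | A=compute:t0 B=load:t1 [compute-bound]
step 2: L[2]=4 C[1]=4 → dur=4, Σ=21 | A=load:t2 B=compute:t1 [tied]
step 3: L[3]=9 C[2]=5 → dur=9, Σ=30 | A=compute:t2 B=load:t3 [load-bound]
step 4: L[4]=6 C[3]=3 → dur=6, Σ=36 | A=load:t4 B=compute:t3 [load-bound]
step 5: L[5]=2 C[4]=7 → dur=7, Σ=43 | A=compute:t4 B=load:t5 [compute-bound]
step 6: L[6]=9 C[5]=8 → dur=9, Σ=52 | A=load:t6 B=compute:t5 [load-bound]
step 7: L[7]=8 C[6]=3 → dur=8, Σ=60 | A=compute:t6 B=load:t7 [load-bound]
step 8: L[8]=5 C[7]=6 → dur=6, Σ=66 | A=load:t8 B=compute:t7 [compute-bound]
step 9: C[8]=8 → dur=8, Σ=74 | A=compute:t8 B=idle [compute-only]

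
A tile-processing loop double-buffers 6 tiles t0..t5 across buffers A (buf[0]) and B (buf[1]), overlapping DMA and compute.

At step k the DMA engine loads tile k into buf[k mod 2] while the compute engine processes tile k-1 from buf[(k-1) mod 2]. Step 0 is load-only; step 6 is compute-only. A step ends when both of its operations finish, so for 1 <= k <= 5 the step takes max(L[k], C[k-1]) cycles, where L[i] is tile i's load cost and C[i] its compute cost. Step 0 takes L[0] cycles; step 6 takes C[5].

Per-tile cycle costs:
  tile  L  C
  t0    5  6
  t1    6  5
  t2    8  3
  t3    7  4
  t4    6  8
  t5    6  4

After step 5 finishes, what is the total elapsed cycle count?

k=0 load=t0/5c comp=- wait=5 total=5
k=1 load=t1/6c comp=t0/6c wait=6 total=11
k=2 load=t2/8c comp=t1/5c wait=8 total=19
k=3 load=t3/7c comp=t2/3c wait=7 total=26
k=4 load=t4/6c comp=t3/4c wait=6 total=32
k=5 load=t5/6c comp=t4/8c wait=8 total=40
k=6 load=- comp=t5/4c wait=4 total=44

end_cycle[5] = 40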